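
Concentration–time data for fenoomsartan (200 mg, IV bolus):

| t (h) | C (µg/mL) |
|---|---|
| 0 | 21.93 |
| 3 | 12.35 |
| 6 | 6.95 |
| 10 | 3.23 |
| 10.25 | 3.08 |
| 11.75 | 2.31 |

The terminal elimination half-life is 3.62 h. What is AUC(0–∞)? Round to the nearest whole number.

AUC = 118 µg/mL·h

Trapezoidal AUC_0→11.75:
  [0→3]: (21.93+12.35)/2 × 3 = 51.42
  [3→6]: (12.35+6.95)/2 × 3 = 28.95
  [6→10]: (6.95+3.23)/2 × 4 = 20.36
  [10→10.25]: (3.23+3.08)/2 × 0.25 = 0.78875
  [10.25→11.75]: (3.08+2.31)/2 × 1.5 = 4.0425
  Sum = 105.56125 µg/mL·h
k_e = ln2 / t½ = 0.693147 / 3.62 = 0.1915 h^-1
Extrapolated tail: C_last / k_e = 2.31 / 0.1915 = 12.063
AUC_0→∞ = 105.56125 + 12.063 = 117.62425 µg/mL·h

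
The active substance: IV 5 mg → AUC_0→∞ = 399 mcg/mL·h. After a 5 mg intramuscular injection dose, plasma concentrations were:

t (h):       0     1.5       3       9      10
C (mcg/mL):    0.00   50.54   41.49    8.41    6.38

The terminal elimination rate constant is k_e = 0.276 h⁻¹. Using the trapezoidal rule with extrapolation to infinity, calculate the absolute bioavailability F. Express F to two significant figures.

Trapezoidal AUC_0→10 (intramuscular injection):
  [0→1.5]: (0.00+50.54)/2 × 1.5 = 37.905
  [1.5→3]: (50.54+41.49)/2 × 1.5 = 69.0225
  [3→9]: (41.49+8.41)/2 × 6 = 149.7
  [9→10]: (8.41+6.38)/2 × 1 = 7.395
  Sum = 264.0225 mcg/mL·h
Tail: C_last/k_e = 6.38/0.276 = 23.116
AUC_0→∞ (intramuscular injection) = 264.0225 + 23.116 = 287.1385 mcg/mL·h
F = (AUC_ev/D_ev)/(AUC_iv/D_iv) = (287.1385/5)/(399/5) = 57.4277/79.8 = 0.7196

F = 0.72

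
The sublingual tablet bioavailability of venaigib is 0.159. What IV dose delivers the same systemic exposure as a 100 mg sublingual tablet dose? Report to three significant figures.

Systemic exposure from an extravascular dose = F × D_ev, so the equivalent IV dose is F × D_ev.
D_iv = F × D_ev = 0.159 × 100 = 15.9 mg

D_iv = 15.9 mg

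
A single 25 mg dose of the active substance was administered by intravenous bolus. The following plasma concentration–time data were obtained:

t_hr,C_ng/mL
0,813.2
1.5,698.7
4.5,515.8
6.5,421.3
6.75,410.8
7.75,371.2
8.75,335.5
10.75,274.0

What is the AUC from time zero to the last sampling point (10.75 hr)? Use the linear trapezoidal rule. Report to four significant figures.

Trapezoidal AUC_0→10.75:
  [0→1.5]: (813.2+698.7)/2 × 1.5 = 1133.925
  [1.5→4.5]: (698.7+515.8)/2 × 3 = 1821.75
  [4.5→6.5]: (515.8+421.3)/2 × 2 = 937.1
  [6.5→6.75]: (421.3+410.8)/2 × 0.25 = 104.0125
  [6.75→7.75]: (410.8+371.2)/2 × 1 = 391.0
  [7.75→8.75]: (371.2+335.5)/2 × 1 = 353.35
  [8.75→10.75]: (335.5+274.0)/2 × 2 = 609.5
  Sum = 5350.6375 ng/mL·hr

AUC = 5351 ng/mL·hr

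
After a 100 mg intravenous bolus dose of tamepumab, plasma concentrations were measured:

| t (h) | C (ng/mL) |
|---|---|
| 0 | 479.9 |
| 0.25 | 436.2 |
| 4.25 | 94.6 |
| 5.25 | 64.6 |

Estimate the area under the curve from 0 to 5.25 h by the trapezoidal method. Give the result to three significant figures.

Trapezoidal AUC_0→5.25:
  [0→0.25]: (479.9+436.2)/2 × 0.25 = 114.5125
  [0.25→4.25]: (436.2+94.6)/2 × 4 = 1061.6
  [4.25→5.25]: (94.6+64.6)/2 × 1 = 79.6
  Sum = 1255.7125 ng/mL·h

AUC = 1260 ng/mL·h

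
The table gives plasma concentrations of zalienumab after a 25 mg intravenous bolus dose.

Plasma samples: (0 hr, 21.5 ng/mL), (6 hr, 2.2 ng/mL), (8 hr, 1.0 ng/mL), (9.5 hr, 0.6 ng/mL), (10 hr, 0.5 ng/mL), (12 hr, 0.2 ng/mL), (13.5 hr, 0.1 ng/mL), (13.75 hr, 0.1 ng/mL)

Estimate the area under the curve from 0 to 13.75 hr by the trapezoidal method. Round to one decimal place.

Trapezoidal AUC_0→13.75:
  [0→6]: (21.5+2.2)/2 × 6 = 71.1
  [6→8]: (2.2+1.0)/2 × 2 = 3.2
  [8→9.5]: (1.0+0.6)/2 × 1.5 = 1.2
  [9.5→10]: (0.6+0.5)/2 × 0.5 = 0.275
  [10→12]: (0.5+0.2)/2 × 2 = 0.7
  [12→13.5]: (0.2+0.1)/2 × 1.5 = 0.225
  [13.5→13.75]: (0.1+0.1)/2 × 0.25 = 0.025
  Sum = 76.725 ng/mL·hr

AUC = 76.7 ng/mL·hr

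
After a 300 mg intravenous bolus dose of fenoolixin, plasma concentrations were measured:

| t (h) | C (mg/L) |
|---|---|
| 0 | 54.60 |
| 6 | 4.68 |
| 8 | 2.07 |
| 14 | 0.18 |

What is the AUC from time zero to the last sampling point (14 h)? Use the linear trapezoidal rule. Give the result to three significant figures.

Trapezoidal AUC_0→14:
  [0→6]: (54.60+4.68)/2 × 6 = 177.84
  [6→8]: (4.68+2.07)/2 × 2 = 6.75
  [8→14]: (2.07+0.18)/2 × 6 = 6.75
  Sum = 191.34 mg/L·h

AUC = 191 mg/L·h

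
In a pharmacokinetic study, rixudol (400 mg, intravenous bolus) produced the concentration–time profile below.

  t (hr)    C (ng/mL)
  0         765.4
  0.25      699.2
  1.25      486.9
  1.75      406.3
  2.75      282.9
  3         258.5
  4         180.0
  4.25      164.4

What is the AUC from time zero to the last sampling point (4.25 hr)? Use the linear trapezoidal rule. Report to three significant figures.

AUC = 1670 ng/mL·hr

Trapezoidal AUC_0→4.25:
  [0→0.25]: (765.4+699.2)/2 × 0.25 = 183.075
  [0.25→1.25]: (699.2+486.9)/2 × 1 = 593.05
  [1.25→1.75]: (486.9+406.3)/2 × 0.5 = 223.3
  [1.75→2.75]: (406.3+282.9)/2 × 1 = 344.6
  [2.75→3]: (282.9+258.5)/2 × 0.25 = 67.675
  [3→4]: (258.5+180.0)/2 × 1 = 219.25
  [4→4.25]: (180.0+164.4)/2 × 0.25 = 43.05
  Sum = 1674.0 ng/mL·hr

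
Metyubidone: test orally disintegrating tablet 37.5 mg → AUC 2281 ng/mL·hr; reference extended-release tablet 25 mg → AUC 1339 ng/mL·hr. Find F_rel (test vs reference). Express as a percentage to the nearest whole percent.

F_rel = 114%

F_rel = (AUC_test/D_test) / (AUC_ref/D_ref)
      = (2281/37.5) / (1339/25)
      = 60.8267 / 53.56 = 1.1357 = 113.57%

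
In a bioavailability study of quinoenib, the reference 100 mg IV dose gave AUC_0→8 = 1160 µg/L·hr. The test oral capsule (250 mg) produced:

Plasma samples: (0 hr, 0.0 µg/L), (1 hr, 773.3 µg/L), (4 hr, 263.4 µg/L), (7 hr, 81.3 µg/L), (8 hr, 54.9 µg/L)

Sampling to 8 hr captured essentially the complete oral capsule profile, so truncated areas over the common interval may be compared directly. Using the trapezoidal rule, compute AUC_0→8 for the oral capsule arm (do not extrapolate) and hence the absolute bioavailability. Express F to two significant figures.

F = 0.87

Trapezoidal AUC_0→8 (oral capsule):
  [0→1]: (0.0+773.3)/2 × 1 = 386.65
  [1→4]: (773.3+263.4)/2 × 3 = 1555.05
  [4→7]: (263.4+81.3)/2 × 3 = 517.05
  [7→8]: (81.3+54.9)/2 × 1 = 68.1
  Sum = 2526.85 µg/L·hr
F = (AUC_ev/D_ev)/(AUC_iv/D_iv) = (2526.85/250)/(1160/100) = 10.1074/11.6 = 0.8713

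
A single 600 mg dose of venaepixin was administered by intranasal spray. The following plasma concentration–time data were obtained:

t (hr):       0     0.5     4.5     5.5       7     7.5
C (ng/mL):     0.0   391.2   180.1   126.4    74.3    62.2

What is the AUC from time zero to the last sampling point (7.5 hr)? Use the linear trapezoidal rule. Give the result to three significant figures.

AUC = 1580 ng/mL·hr

Trapezoidal AUC_0→7.5:
  [0→0.5]: (0.0+391.2)/2 × 0.5 = 97.8
  [0.5→4.5]: (391.2+180.1)/2 × 4 = 1142.6
  [4.5→5.5]: (180.1+126.4)/2 × 1 = 153.25
  [5.5→7]: (126.4+74.3)/2 × 1.5 = 150.525
  [7→7.5]: (74.3+62.2)/2 × 0.5 = 34.125
  Sum = 1578.3 ng/mL·hr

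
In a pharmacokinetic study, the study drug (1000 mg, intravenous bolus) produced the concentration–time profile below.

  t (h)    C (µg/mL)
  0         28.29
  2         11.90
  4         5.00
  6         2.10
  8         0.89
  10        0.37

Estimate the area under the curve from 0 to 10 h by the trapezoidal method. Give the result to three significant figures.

Trapezoidal AUC_0→10:
  [0→2]: (28.29+11.90)/2 × 2 = 40.19
  [2→4]: (11.90+5.00)/2 × 2 = 16.9
  [4→6]: (5.00+2.10)/2 × 2 = 7.1
  [6→8]: (2.10+0.89)/2 × 2 = 2.99
  [8→10]: (0.89+0.37)/2 × 2 = 1.26
  Sum = 68.44 µg/mL·h

AUC = 68.4 µg/mL·h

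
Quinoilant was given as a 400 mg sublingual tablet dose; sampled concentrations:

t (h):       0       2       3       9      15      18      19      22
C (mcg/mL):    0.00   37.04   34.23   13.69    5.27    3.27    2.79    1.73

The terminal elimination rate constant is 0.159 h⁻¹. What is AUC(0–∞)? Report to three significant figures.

AUC = 307 mcg/mL·h

Trapezoidal AUC_0→22:
  [0→2]: (0.00+37.04)/2 × 2 = 37.04
  [2→3]: (37.04+34.23)/2 × 1 = 35.635
  [3→9]: (34.23+13.69)/2 × 6 = 143.76
  [9→15]: (13.69+5.27)/2 × 6 = 56.88
  [15→18]: (5.27+3.27)/2 × 3 = 12.81
  [18→19]: (3.27+2.79)/2 × 1 = 3.03
  [19→22]: (2.79+1.73)/2 × 3 = 6.78
  Sum = 295.935 mcg/mL·h
Extrapolated tail: C_last / k_e = 1.73 / 0.159 = 10.881
AUC_0→∞ = 295.935 + 10.881 = 306.816 mcg/mL·h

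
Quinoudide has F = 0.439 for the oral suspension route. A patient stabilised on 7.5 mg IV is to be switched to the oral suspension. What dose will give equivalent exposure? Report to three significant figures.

For equal systemic exposure: F × D_ev = D_iv
D_ev = D_iv / F = 7.5 / 0.439 = 17.0843 mg

D_oral = 17.1 mg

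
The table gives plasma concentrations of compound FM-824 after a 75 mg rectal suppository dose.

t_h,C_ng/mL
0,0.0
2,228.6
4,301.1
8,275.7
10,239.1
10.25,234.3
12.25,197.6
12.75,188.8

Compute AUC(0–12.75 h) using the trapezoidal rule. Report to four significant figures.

Trapezoidal AUC_0→12.75:
  [0→2]: (0.0+228.6)/2 × 2 = 228.6
  [2→4]: (228.6+301.1)/2 × 2 = 529.7
  [4→8]: (301.1+275.7)/2 × 4 = 1153.6
  [8→10]: (275.7+239.1)/2 × 2 = 514.8
  [10→10.25]: (239.1+234.3)/2 × 0.25 = 59.175
  [10.25→12.25]: (234.3+197.6)/2 × 2 = 431.9
  [12.25→12.75]: (197.6+188.8)/2 × 0.5 = 96.6
  Sum = 3014.375 ng/mL·h

AUC = 3014 ng/mL·h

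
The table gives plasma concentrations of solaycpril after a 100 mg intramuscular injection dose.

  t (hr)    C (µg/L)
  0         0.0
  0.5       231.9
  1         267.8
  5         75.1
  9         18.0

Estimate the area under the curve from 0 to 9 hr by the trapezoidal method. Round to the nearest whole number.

AUC = 1055 µg/L·hr

Trapezoidal AUC_0→9:
  [0→0.5]: (0.0+231.9)/2 × 0.5 = 57.975
  [0.5→1]: (231.9+267.8)/2 × 0.5 = 124.925
  [1→5]: (267.8+75.1)/2 × 4 = 685.8
  [5→9]: (75.1+18.0)/2 × 4 = 186.2
  Sum = 1054.9 µg/L·hr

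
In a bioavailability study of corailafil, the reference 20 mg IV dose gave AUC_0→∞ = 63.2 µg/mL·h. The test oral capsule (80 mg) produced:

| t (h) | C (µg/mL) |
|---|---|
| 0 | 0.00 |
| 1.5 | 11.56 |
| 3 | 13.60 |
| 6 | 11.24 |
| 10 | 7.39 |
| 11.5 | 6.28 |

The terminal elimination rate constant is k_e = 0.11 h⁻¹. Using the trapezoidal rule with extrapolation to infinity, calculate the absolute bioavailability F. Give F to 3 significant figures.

Trapezoidal AUC_0→11.5 (oral capsule):
  [0→1.5]: (0.00+11.56)/2 × 1.5 = 8.67
  [1.5→3]: (11.56+13.60)/2 × 1.5 = 18.87
  [3→6]: (13.60+11.24)/2 × 3 = 37.26
  [6→10]: (11.24+7.39)/2 × 4 = 37.26
  [10→11.5]: (7.39+6.28)/2 × 1.5 = 10.2525
  Sum = 112.3125 µg/mL·h
Tail: C_last/k_e = 6.28/0.11 = 57.091
AUC_0→∞ (oral capsule) = 112.3125 + 57.091 = 169.4035 µg/mL·h
F = (AUC_ev/D_ev)/(AUC_iv/D_iv) = (169.4035/80)/(63.2/20) = 2.11754/3.16 = 0.6701

F = 0.670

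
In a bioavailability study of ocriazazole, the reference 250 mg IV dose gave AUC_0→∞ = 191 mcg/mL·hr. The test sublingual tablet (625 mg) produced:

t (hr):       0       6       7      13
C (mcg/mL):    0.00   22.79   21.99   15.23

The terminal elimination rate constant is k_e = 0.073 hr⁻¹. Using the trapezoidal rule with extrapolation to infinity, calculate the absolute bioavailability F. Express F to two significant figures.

Trapezoidal AUC_0→13 (sublingual tablet):
  [0→6]: (0.00+22.79)/2 × 6 = 68.37
  [6→7]: (22.79+21.99)/2 × 1 = 22.39
  [7→13]: (21.99+15.23)/2 × 6 = 111.66
  Sum = 202.42 mcg/mL·hr
Tail: C_last/k_e = 15.23/0.073 = 208.630
AUC_0→∞ (sublingual tablet) = 202.42 + 208.630 = 411.05 mcg/mL·hr
F = (AUC_ev/D_ev)/(AUC_iv/D_iv) = (411.05/625)/(191/250) = 0.65768/0.764 = 0.8608

F = 0.86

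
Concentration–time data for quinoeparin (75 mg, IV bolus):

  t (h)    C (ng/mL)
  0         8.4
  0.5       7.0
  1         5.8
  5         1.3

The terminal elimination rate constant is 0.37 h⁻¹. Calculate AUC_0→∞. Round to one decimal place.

Trapezoidal AUC_0→5:
  [0→0.5]: (8.4+7.0)/2 × 0.5 = 3.85
  [0.5→1]: (7.0+5.8)/2 × 0.5 = 3.2
  [1→5]: (5.8+1.3)/2 × 4 = 14.2
  Sum = 21.25 ng/mL·h
Extrapolated tail: C_last / k_e = 1.3 / 0.37 = 3.514
AUC_0→∞ = 21.25 + 3.514 = 24.764 ng/mL·h

AUC = 24.8 ng/mL·h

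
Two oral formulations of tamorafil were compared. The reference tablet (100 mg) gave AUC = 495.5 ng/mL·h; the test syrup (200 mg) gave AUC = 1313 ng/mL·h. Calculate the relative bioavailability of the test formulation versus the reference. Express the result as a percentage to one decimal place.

F_rel = (AUC_test/D_test) / (AUC_ref/D_ref)
      = (1313/200) / (495.5/100)
      = 6.565 / 4.955 = 1.3249 = 132.49%

F_rel = 132.5%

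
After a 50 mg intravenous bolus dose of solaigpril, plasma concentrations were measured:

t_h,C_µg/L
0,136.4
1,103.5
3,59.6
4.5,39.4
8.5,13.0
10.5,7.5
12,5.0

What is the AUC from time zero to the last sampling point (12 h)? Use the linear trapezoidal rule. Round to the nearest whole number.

Trapezoidal AUC_0→12:
  [0→1]: (136.4+103.5)/2 × 1 = 119.95
  [1→3]: (103.5+59.6)/2 × 2 = 163.1
  [3→4.5]: (59.6+39.4)/2 × 1.5 = 74.25
  [4.5→8.5]: (39.4+13.0)/2 × 4 = 104.8
  [8.5→10.5]: (13.0+7.5)/2 × 2 = 20.5
  [10.5→12]: (7.5+5.0)/2 × 1.5 = 9.375
  Sum = 491.975 µg/L·h

AUC = 492 µg/L·h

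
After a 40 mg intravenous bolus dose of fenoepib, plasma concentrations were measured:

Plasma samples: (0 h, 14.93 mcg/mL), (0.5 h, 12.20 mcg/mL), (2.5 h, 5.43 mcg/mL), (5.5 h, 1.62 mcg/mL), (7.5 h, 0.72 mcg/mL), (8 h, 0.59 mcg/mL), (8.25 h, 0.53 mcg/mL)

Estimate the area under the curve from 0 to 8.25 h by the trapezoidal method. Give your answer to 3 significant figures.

Trapezoidal AUC_0→8.25:
  [0→0.5]: (14.93+12.20)/2 × 0.5 = 6.7825
  [0.5→2.5]: (12.20+5.43)/2 × 2 = 17.63
  [2.5→5.5]: (5.43+1.62)/2 × 3 = 10.575
  [5.5→7.5]: (1.62+0.72)/2 × 2 = 2.34
  [7.5→8]: (0.72+0.59)/2 × 0.5 = 0.3275
  [8→8.25]: (0.59+0.53)/2 × 0.25 = 0.14
  Sum = 37.795 mcg/mL·h

AUC = 37.8 mcg/mL·h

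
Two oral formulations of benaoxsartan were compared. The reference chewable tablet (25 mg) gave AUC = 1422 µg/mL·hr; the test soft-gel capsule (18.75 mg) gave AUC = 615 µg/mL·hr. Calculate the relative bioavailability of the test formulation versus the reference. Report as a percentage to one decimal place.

F_rel = 57.7%

F_rel = (AUC_test/D_test) / (AUC_ref/D_ref)
      = (615/18.75) / (1422/25)
      = 32.8 / 56.88 = 0.5767 = 57.67%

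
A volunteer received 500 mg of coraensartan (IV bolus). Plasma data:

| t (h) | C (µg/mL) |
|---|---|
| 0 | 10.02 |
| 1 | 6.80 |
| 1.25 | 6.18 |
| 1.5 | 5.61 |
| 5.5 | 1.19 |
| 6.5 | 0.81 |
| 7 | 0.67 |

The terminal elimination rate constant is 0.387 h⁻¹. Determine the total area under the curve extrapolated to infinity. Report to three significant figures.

AUC = 28.2 µg/mL·h

Trapezoidal AUC_0→7:
  [0→1]: (10.02+6.80)/2 × 1 = 8.41
  [1→1.25]: (6.80+6.18)/2 × 0.25 = 1.6225
  [1.25→1.5]: (6.18+5.61)/2 × 0.25 = 1.47375
  [1.5→5.5]: (5.61+1.19)/2 × 4 = 13.6
  [5.5→6.5]: (1.19+0.81)/2 × 1 = 1.0
  [6.5→7]: (0.81+0.67)/2 × 0.5 = 0.37
  Sum = 26.47625 µg/mL·h
Extrapolated tail: C_last / k_e = 0.67 / 0.387 = 1.731
AUC_0→∞ = 26.47625 + 1.731 = 28.20725 µg/mL·h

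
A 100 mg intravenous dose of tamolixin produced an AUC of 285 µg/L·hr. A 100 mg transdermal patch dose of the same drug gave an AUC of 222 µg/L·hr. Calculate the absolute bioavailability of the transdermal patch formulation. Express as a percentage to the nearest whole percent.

F = 78%

F = (AUC_ev / D_ev) / (AUC_iv / D_iv)
  = (222/100) / (285/100)
  = 2.22 / 2.85 = 0.7789
  = 77.89%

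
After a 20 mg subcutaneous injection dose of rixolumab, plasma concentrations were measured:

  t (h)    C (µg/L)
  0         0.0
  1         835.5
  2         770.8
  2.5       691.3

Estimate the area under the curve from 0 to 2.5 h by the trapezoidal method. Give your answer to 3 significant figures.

AUC = 1590 µg/L·h

Trapezoidal AUC_0→2.5:
  [0→1]: (0.0+835.5)/2 × 1 = 417.75
  [1→2]: (835.5+770.8)/2 × 1 = 803.15
  [2→2.5]: (770.8+691.3)/2 × 0.5 = 365.525
  Sum = 1586.425 µg/L·h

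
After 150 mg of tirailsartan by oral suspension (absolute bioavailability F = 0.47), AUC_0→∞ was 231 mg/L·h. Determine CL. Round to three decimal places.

CL = 0.305 L/h

CL = F × Dose / AUC_0→∞
   = 0.47 × 150 / 231 = 0.305195 L/h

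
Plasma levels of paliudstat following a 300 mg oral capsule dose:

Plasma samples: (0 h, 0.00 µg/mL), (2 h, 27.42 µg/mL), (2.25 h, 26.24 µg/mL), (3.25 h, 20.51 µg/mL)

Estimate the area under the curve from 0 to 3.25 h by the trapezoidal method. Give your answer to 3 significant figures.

Trapezoidal AUC_0→3.25:
  [0→2]: (0.00+27.42)/2 × 2 = 27.42
  [2→2.25]: (27.42+26.24)/2 × 0.25 = 6.7075
  [2.25→3.25]: (26.24+20.51)/2 × 1 = 23.375
  Sum = 57.5025 µg/mL·h

AUC = 57.5 µg/mL·h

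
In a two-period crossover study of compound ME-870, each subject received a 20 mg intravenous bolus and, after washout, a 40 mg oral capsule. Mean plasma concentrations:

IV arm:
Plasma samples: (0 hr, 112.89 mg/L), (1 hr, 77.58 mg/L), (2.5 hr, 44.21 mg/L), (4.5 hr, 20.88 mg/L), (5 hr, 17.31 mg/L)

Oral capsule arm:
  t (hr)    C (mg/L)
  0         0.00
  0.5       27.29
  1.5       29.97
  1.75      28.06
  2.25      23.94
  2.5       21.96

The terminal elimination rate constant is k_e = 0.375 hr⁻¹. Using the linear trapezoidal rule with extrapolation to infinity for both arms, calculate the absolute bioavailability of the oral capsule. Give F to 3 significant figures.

F = 0.195

Trapezoidal AUC_0→5 (IV):
  [0→1]: (112.89+77.58)/2 × 1 = 95.235
  [1→2.5]: (77.58+44.21)/2 × 1.5 = 91.3425
  [2.5→4.5]: (44.21+20.88)/2 × 2 = 65.09
  [4.5→5]: (20.88+17.31)/2 × 0.5 = 9.5475
  Sum = 261.215 mg/L·hr
IV tail: 17.31/0.375 = 46.160; AUC_iv,0→∞ = 261.215 + 46.160 = 307.375 mg/L·hr
Trapezoidal AUC_0→2.5 (oral capsule):
  [0→0.5]: (0.00+27.29)/2 × 0.5 = 6.8225
  [0.5→1.5]: (27.29+29.97)/2 × 1 = 28.63
  [1.5→1.75]: (29.97+28.06)/2 × 0.25 = 7.25375
  [1.75→2.25]: (28.06+23.94)/2 × 0.5 = 13.0
  [2.25→2.5]: (23.94+21.96)/2 × 0.25 = 5.7375
  Sum = 61.44375 mg/L·hr
oral capsule tail: 21.96/0.375 = 58.560; AUC_ev,0→∞ = 61.44375 + 58.560 = 120.00375 mg/L·hr
F = (AUC_ev/D_ev)/(AUC_iv/D_iv) = (120.00375/40)/(307.375/20) = 3.00009/15.36875 = 0.1952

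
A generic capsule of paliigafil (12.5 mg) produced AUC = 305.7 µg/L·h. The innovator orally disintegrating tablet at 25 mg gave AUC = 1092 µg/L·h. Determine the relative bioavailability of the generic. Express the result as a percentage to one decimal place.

F_rel = 56.0%

F_rel = (AUC_test/D_test) / (AUC_ref/D_ref)
      = (305.7/12.5) / (1092/25)
      = 24.456 / 43.68 = 0.5599 = 55.99%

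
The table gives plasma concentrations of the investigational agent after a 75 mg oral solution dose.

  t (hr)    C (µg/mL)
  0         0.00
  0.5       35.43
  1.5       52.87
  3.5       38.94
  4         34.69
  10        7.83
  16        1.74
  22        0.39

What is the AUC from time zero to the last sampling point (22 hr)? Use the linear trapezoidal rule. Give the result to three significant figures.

AUC = 326 µg/mL·hr

Trapezoidal AUC_0→22:
  [0→0.5]: (0.00+35.43)/2 × 0.5 = 8.8575
  [0.5→1.5]: (35.43+52.87)/2 × 1 = 44.15
  [1.5→3.5]: (52.87+38.94)/2 × 2 = 91.81
  [3.5→4]: (38.94+34.69)/2 × 0.5 = 18.4075
  [4→10]: (34.69+7.83)/2 × 6 = 127.56
  [10→16]: (7.83+1.74)/2 × 6 = 28.71
  [16→22]: (1.74+0.39)/2 × 6 = 6.39
  Sum = 325.885 µg/mL·hr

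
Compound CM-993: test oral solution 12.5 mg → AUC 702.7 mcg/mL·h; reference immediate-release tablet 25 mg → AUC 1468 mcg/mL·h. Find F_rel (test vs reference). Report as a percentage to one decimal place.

F_rel = 95.7%

F_rel = (AUC_test/D_test) / (AUC_ref/D_ref)
      = (702.7/12.5) / (1468/25)
      = 56.216 / 58.72 = 0.9574 = 95.74%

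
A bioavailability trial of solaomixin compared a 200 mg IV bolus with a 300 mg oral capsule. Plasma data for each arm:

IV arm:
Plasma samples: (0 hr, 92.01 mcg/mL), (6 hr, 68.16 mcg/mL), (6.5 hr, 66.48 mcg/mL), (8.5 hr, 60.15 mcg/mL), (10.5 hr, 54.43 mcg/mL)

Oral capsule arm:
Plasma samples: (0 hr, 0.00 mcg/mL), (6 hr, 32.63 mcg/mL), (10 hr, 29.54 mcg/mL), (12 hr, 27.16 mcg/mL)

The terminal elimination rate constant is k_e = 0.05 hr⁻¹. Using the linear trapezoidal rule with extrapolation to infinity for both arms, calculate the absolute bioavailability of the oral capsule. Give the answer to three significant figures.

Trapezoidal AUC_0→10.5 (IV):
  [0→6]: (92.01+68.16)/2 × 6 = 480.51
  [6→6.5]: (68.16+66.48)/2 × 0.5 = 33.66
  [6.5→8.5]: (66.48+60.15)/2 × 2 = 126.63
  [8.5→10.5]: (60.15+54.43)/2 × 2 = 114.58
  Sum = 755.38 mcg/mL·hr
IV tail: 54.43/0.05 = 1088.600; AUC_iv,0→∞ = 755.38 + 1088.600 = 1843.98 mcg/mL·hr
Trapezoidal AUC_0→12 (oral capsule):
  [0→6]: (0.00+32.63)/2 × 6 = 97.89
  [6→10]: (32.63+29.54)/2 × 4 = 124.34
  [10→12]: (29.54+27.16)/2 × 2 = 56.7
  Sum = 278.93 mcg/mL·hr
oral capsule tail: 27.16/0.05 = 543.200; AUC_ev,0→∞ = 278.93 + 543.200 = 822.13 mcg/mL·hr
F = (AUC_ev/D_ev)/(AUC_iv/D_iv) = (822.13/300)/(1843.98/200) = 2.74043/9.2199 = 0.2972

F = 0.297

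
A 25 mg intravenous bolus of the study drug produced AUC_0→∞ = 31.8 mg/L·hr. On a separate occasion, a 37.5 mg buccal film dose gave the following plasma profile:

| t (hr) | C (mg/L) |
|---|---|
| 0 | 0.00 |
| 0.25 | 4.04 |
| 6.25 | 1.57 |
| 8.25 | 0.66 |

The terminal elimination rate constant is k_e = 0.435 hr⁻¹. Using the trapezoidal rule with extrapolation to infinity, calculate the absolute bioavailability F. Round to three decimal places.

Trapezoidal AUC_0→8.25 (buccal film):
  [0→0.25]: (0.00+4.04)/2 × 0.25 = 0.505
  [0.25→6.25]: (4.04+1.57)/2 × 6 = 16.83
  [6.25→8.25]: (1.57+0.66)/2 × 2 = 2.23
  Sum = 19.565 mg/L·hr
Tail: C_last/k_e = 0.66/0.435 = 1.517
AUC_0→∞ (buccal film) = 19.565 + 1.517 = 21.082 mg/L·hr
F = (AUC_ev/D_ev)/(AUC_iv/D_iv) = (21.082/37.5)/(31.8/25) = 0.562187/1.272 = 0.4420

F = 0.442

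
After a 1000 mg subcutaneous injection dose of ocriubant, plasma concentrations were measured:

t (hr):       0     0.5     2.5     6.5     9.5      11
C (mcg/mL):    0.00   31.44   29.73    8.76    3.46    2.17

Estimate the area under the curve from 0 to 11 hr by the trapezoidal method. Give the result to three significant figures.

AUC = 169 mcg/mL·hr

Trapezoidal AUC_0→11:
  [0→0.5]: (0.00+31.44)/2 × 0.5 = 7.86
  [0.5→2.5]: (31.44+29.73)/2 × 2 = 61.17
  [2.5→6.5]: (29.73+8.76)/2 × 4 = 76.98
  [6.5→9.5]: (8.76+3.46)/2 × 3 = 18.33
  [9.5→11]: (3.46+2.17)/2 × 1.5 = 4.2225
  Sum = 168.5625 mcg/mL·hr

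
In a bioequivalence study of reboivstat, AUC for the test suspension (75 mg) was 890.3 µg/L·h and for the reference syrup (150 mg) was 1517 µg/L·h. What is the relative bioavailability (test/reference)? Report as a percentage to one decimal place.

F_rel = (AUC_test/D_test) / (AUC_ref/D_ref)
      = (890.3/75) / (1517/150)
      = 11.8707 / 10.1133 = 1.1738 = 117.38%

F_rel = 117.4%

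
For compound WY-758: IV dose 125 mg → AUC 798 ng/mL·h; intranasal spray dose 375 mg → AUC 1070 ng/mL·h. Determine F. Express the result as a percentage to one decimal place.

F = (AUC_ev / D_ev) / (AUC_iv / D_iv)
  = (1070/375) / (798/125)
  = 2.85333 / 6.384 = 0.4470
  = 44.70%

F = 44.7%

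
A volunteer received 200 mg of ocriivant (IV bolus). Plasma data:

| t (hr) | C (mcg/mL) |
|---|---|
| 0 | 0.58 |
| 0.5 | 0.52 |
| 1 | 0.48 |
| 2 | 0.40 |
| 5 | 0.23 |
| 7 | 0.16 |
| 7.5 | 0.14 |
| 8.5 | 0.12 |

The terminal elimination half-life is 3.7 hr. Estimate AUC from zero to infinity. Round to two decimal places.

AUC = 3.15 mcg/mL·hr

Trapezoidal AUC_0→8.5:
  [0→0.5]: (0.58+0.52)/2 × 0.5 = 0.275
  [0.5→1]: (0.52+0.48)/2 × 0.5 = 0.25
  [1→2]: (0.48+0.40)/2 × 1 = 0.44
  [2→5]: (0.40+0.23)/2 × 3 = 0.945
  [5→7]: (0.23+0.16)/2 × 2 = 0.39
  [7→7.5]: (0.16+0.14)/2 × 0.5 = 0.075
  [7.5→8.5]: (0.14+0.12)/2 × 1 = 0.13
  Sum = 2.505 mcg/mL·hr
k_e = ln2 / t½ = 0.693147 / 3.7 = 0.1873 hr^-1
Extrapolated tail: C_last / k_e = 0.12 / 0.1873 = 0.641
AUC_0→∞ = 2.505 + 0.641 = 3.146 mcg/mL·hr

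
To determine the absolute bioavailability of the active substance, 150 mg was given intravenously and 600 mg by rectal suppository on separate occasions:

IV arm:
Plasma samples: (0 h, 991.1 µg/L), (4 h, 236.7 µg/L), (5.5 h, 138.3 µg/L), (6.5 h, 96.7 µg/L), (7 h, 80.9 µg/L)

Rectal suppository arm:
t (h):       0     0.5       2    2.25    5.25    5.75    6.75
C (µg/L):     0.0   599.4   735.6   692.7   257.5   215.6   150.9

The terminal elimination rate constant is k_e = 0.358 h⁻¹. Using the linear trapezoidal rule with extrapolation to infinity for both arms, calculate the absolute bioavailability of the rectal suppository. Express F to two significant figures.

Trapezoidal AUC_0→7 (IV):
  [0→4]: (991.1+236.7)/2 × 4 = 2455.6
  [4→5.5]: (236.7+138.3)/2 × 1.5 = 281.25
  [5.5→6.5]: (138.3+96.7)/2 × 1 = 117.5
  [6.5→7]: (96.7+80.9)/2 × 0.5 = 44.4
  Sum = 2898.75 µg/L·h
IV tail: 80.9/0.358 = 225.978; AUC_iv,0→∞ = 2898.75 + 225.978 = 3124.728 µg/L·h
Trapezoidal AUC_0→6.75 (rectal suppository):
  [0→0.5]: (0.0+599.4)/2 × 0.5 = 149.85
  [0.5→2]: (599.4+735.6)/2 × 1.5 = 1001.25
  [2→2.25]: (735.6+692.7)/2 × 0.25 = 178.5375
  [2.25→5.25]: (692.7+257.5)/2 × 3 = 1425.3
  [5.25→5.75]: (257.5+215.6)/2 × 0.5 = 118.275
  [5.75→6.75]: (215.6+150.9)/2 × 1 = 183.25
  Sum = 3056.4625 µg/L·h
rectal suppository tail: 150.9/0.358 = 421.508; AUC_ev,0→∞ = 3056.4625 + 421.508 = 3477.9705 µg/L·h
F = (AUC_ev/D_ev)/(AUC_iv/D_iv) = (3477.9705/600)/(3124.728/150) = 5.7966175/20.83152 = 0.2783

F = 0.28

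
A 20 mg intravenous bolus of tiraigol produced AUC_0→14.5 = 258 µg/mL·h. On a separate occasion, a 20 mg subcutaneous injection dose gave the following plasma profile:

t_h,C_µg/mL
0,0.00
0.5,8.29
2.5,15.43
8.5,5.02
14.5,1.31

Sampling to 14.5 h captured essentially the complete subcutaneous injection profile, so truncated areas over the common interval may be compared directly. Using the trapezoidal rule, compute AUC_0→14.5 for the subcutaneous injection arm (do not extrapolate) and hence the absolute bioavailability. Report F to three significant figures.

Trapezoidal AUC_0→14.5 (subcutaneous injection):
  [0→0.5]: (0.00+8.29)/2 × 0.5 = 2.0725
  [0.5→2.5]: (8.29+15.43)/2 × 2 = 23.72
  [2.5→8.5]: (15.43+5.02)/2 × 6 = 61.35
  [8.5→14.5]: (5.02+1.31)/2 × 6 = 18.99
  Sum = 106.1325 µg/mL·h
F = (AUC_ev/D_ev)/(AUC_iv/D_iv) = (106.1325/20)/(258/20) = 5.306625/12.9 = 0.4114

F = 0.411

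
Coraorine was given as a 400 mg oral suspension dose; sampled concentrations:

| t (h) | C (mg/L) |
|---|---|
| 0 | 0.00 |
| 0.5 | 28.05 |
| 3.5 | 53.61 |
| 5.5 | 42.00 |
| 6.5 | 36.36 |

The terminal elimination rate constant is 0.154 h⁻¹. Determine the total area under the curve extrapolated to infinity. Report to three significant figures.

AUC = 500 mg/L·h

Trapezoidal AUC_0→6.5:
  [0→0.5]: (0.00+28.05)/2 × 0.5 = 7.0125
  [0.5→3.5]: (28.05+53.61)/2 × 3 = 122.49
  [3.5→5.5]: (53.61+42.00)/2 × 2 = 95.61
  [5.5→6.5]: (42.00+36.36)/2 × 1 = 39.18
  Sum = 264.2925 mg/L·h
Extrapolated tail: C_last / k_e = 36.36 / 0.154 = 236.104
AUC_0→∞ = 264.2925 + 236.104 = 500.3965 mg/L·h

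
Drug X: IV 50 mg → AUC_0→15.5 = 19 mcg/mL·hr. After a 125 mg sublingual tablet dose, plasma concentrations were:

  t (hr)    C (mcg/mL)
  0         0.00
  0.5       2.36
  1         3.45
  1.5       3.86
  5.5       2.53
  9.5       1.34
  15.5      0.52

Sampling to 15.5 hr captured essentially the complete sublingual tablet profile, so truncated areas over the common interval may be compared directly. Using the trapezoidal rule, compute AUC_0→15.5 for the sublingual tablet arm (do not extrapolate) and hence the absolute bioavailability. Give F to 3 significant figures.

Trapezoidal AUC_0→15.5 (sublingual tablet):
  [0→0.5]: (0.00+2.36)/2 × 0.5 = 0.59
  [0.5→1]: (2.36+3.45)/2 × 0.5 = 1.4525
  [1→1.5]: (3.45+3.86)/2 × 0.5 = 1.8275
  [1.5→5.5]: (3.86+2.53)/2 × 4 = 12.78
  [5.5→9.5]: (2.53+1.34)/2 × 4 = 7.74
  [9.5→15.5]: (1.34+0.52)/2 × 6 = 5.58
  Sum = 29.97 mcg/mL·hr
F = (AUC_ev/D_ev)/(AUC_iv/D_iv) = (29.97/125)/(19/50) = 0.23976/0.38 = 0.6309

F = 0.631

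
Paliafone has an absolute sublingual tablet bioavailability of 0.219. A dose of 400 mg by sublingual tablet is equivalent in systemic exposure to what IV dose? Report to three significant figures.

D_iv = 87.6 mg

Systemic exposure from an extravascular dose = F × D_ev, so the equivalent IV dose is F × D_ev.
D_iv = F × D_ev = 0.219 × 400 = 87.6 mg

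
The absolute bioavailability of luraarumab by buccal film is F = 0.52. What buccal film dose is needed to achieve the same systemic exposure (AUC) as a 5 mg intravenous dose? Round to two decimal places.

D_buccal = 9.62 mg

For equal systemic exposure: F × D_ev = D_iv
D_ev = D_iv / F = 5 / 0.52 = 9.61538 mg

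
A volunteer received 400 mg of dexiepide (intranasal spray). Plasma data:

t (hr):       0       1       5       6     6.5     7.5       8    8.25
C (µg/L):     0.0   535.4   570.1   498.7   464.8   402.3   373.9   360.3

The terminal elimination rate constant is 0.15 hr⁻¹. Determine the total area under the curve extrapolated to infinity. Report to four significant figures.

AUC = 6375 µg/L·hr

Trapezoidal AUC_0→8.25:
  [0→1]: (0.0+535.4)/2 × 1 = 267.7
  [1→5]: (535.4+570.1)/2 × 4 = 2211.0
  [5→6]: (570.1+498.7)/2 × 1 = 534.4
  [6→6.5]: (498.7+464.8)/2 × 0.5 = 240.875
  [6.5→7.5]: (464.8+402.3)/2 × 1 = 433.55
  [7.5→8]: (402.3+373.9)/2 × 0.5 = 194.05
  [8→8.25]: (373.9+360.3)/2 × 0.25 = 91.775
  Sum = 3973.35 µg/L·hr
Extrapolated tail: C_last / k_e = 360.3 / 0.15 = 2402.000
AUC_0→∞ = 3973.35 + 2402.000 = 6375.35 µg/L·hr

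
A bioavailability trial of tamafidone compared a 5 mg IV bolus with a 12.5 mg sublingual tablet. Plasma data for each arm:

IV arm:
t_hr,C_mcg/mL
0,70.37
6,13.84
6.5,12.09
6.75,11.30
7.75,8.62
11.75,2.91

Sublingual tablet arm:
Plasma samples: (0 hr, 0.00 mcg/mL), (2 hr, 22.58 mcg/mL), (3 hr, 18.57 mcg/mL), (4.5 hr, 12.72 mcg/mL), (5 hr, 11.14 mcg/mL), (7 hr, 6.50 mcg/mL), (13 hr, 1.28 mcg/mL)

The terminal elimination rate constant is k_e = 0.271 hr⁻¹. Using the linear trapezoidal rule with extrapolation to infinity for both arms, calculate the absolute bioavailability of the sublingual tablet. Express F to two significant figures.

F = 0.15

Trapezoidal AUC_0→11.75 (IV):
  [0→6]: (70.37+13.84)/2 × 6 = 252.63
  [6→6.5]: (13.84+12.09)/2 × 0.5 = 6.4825
  [6.5→6.75]: (12.09+11.30)/2 × 0.25 = 2.92375
  [6.75→7.75]: (11.30+8.62)/2 × 1 = 9.96
  [7.75→11.75]: (8.62+2.91)/2 × 4 = 23.06
  Sum = 295.05625 mcg/mL·hr
IV tail: 2.91/0.271 = 10.738; AUC_iv,0→∞ = 295.05625 + 10.738 = 305.79425 mcg/mL·hr
Trapezoidal AUC_0→13 (sublingual tablet):
  [0→2]: (0.00+22.58)/2 × 2 = 22.58
  [2→3]: (22.58+18.57)/2 × 1 = 20.575
  [3→4.5]: (18.57+12.72)/2 × 1.5 = 23.4675
  [4.5→5]: (12.72+11.14)/2 × 0.5 = 5.965
  [5→7]: (11.14+6.50)/2 × 2 = 17.64
  [7→13]: (6.50+1.28)/2 × 6 = 23.34
  Sum = 113.5675 mcg/mL·hr
sublingual tablet tail: 1.28/0.271 = 4.723; AUC_ev,0→∞ = 113.5675 + 4.723 = 118.2905 mcg/mL·hr
F = (AUC_ev/D_ev)/(AUC_iv/D_iv) = (118.2905/12.5)/(305.79425/5) = 9.46324/61.15885 = 0.1547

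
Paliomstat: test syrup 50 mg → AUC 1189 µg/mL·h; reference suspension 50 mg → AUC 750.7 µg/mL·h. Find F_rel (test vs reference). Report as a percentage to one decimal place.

F_rel = 158.4%

F_rel = (AUC_test/D_test) / (AUC_ref/D_ref)
      = (1189/50) / (750.7/50)
      = 23.78 / 15.014 = 1.5839 = 158.39%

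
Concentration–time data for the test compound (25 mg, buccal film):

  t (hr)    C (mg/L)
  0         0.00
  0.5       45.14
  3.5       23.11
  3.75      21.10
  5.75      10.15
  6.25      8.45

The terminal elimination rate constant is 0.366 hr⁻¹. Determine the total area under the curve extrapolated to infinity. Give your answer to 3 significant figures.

AUC = 178 mg/L·hr

Trapezoidal AUC_0→6.25:
  [0→0.5]: (0.00+45.14)/2 × 0.5 = 11.285
  [0.5→3.5]: (45.14+23.11)/2 × 3 = 102.375
  [3.5→3.75]: (23.11+21.10)/2 × 0.25 = 5.52625
  [3.75→5.75]: (21.10+10.15)/2 × 2 = 31.25
  [5.75→6.25]: (10.15+8.45)/2 × 0.5 = 4.65
  Sum = 155.08625 mg/L·hr
Extrapolated tail: C_last / k_e = 8.45 / 0.366 = 23.087
AUC_0→∞ = 155.08625 + 23.087 = 178.17325 mg/L·hr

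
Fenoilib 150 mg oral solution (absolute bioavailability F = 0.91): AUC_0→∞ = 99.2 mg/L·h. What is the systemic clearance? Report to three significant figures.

CL = F × Dose / AUC_0→∞
   = 0.91 × 150 / 99.2 = 1.37601 L/h

CL = 1.38 L/h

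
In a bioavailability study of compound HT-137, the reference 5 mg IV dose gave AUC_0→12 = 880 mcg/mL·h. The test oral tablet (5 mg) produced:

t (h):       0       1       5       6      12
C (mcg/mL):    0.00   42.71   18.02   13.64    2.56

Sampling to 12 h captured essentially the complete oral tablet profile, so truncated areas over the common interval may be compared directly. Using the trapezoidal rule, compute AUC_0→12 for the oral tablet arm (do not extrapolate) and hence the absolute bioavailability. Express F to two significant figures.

F = 0.24

Trapezoidal AUC_0→12 (oral tablet):
  [0→1]: (0.00+42.71)/2 × 1 = 21.355
  [1→5]: (42.71+18.02)/2 × 4 = 121.46
  [5→6]: (18.02+13.64)/2 × 1 = 15.83
  [6→12]: (13.64+2.56)/2 × 6 = 48.6
  Sum = 207.245 mcg/mL·h
F = (AUC_ev/D_ev)/(AUC_iv/D_iv) = (207.245/5)/(880/5) = 41.449/176 = 0.2355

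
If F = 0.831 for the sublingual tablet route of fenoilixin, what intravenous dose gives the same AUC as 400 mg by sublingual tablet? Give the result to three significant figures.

D_iv = 332 mg

Systemic exposure from an extravascular dose = F × D_ev, so the equivalent IV dose is F × D_ev.
D_iv = F × D_ev = 0.831 × 400 = 332.4 mg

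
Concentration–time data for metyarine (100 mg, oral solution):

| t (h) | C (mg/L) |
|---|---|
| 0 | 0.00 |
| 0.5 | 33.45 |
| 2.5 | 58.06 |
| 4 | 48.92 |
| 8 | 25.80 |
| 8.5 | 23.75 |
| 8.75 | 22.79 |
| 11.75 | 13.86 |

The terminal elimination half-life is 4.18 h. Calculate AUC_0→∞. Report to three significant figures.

Trapezoidal AUC_0→11.75:
  [0→0.5]: (0.00+33.45)/2 × 0.5 = 8.3625
  [0.5→2.5]: (33.45+58.06)/2 × 2 = 91.51
  [2.5→4]: (58.06+48.92)/2 × 1.5 = 80.235
  [4→8]: (48.92+25.80)/2 × 4 = 149.44
  [8→8.5]: (25.80+23.75)/2 × 0.5 = 12.3875
  [8.5→8.75]: (23.75+22.79)/2 × 0.25 = 5.8175
  [8.75→11.75]: (22.79+13.86)/2 × 3 = 54.975
  Sum = 402.7275 mg/L·h
k_e = ln2 / t½ = 0.693147 / 4.18 = 0.1658 h^-1
Extrapolated tail: C_last / k_e = 13.86 / 0.1658 = 83.595
AUC_0→∞ = 402.7275 + 83.595 = 486.3225 mg/L·h

AUC = 486 mg/L·h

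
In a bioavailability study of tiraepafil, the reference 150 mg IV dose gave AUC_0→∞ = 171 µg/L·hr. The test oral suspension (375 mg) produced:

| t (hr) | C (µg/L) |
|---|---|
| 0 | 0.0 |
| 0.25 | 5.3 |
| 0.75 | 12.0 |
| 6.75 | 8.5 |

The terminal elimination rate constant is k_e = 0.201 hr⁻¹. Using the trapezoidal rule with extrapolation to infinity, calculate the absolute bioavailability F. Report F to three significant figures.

Trapezoidal AUC_0→6.75 (oral suspension):
  [0→0.25]: (0.0+5.3)/2 × 0.25 = 0.6625
  [0.25→0.75]: (5.3+12.0)/2 × 0.5 = 4.325
  [0.75→6.75]: (12.0+8.5)/2 × 6 = 61.5
  Sum = 66.4875 µg/L·hr
Tail: C_last/k_e = 8.5/0.201 = 42.289
AUC_0→∞ (oral suspension) = 66.4875 + 42.289 = 108.7765 µg/L·hr
F = (AUC_ev/D_ev)/(AUC_iv/D_iv) = (108.7765/375)/(171/150) = 0.290071/1.14 = 0.2544

F = 0.254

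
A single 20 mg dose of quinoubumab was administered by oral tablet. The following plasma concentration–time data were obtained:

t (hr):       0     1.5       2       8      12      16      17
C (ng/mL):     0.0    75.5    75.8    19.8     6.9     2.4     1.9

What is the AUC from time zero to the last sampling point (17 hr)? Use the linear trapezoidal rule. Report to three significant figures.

Trapezoidal AUC_0→17:
  [0→1.5]: (0.0+75.5)/2 × 1.5 = 56.625
  [1.5→2]: (75.5+75.8)/2 × 0.5 = 37.825
  [2→8]: (75.8+19.8)/2 × 6 = 286.8
  [8→12]: (19.8+6.9)/2 × 4 = 53.4
  [12→16]: (6.9+2.4)/2 × 4 = 18.6
  [16→17]: (2.4+1.9)/2 × 1 = 2.15
  Sum = 455.4 ng/mL·hr

AUC = 455 ng/mL·hr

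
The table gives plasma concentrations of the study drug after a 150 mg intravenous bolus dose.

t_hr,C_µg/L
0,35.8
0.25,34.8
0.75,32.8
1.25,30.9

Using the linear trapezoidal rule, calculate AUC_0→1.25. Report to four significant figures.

AUC = 41.65 µg/L·hr

Trapezoidal AUC_0→1.25:
  [0→0.25]: (35.8+34.8)/2 × 0.25 = 8.825
  [0.25→0.75]: (34.8+32.8)/2 × 0.5 = 16.9
  [0.75→1.25]: (32.8+30.9)/2 × 0.5 = 15.925
  Sum = 41.65 µg/L·hr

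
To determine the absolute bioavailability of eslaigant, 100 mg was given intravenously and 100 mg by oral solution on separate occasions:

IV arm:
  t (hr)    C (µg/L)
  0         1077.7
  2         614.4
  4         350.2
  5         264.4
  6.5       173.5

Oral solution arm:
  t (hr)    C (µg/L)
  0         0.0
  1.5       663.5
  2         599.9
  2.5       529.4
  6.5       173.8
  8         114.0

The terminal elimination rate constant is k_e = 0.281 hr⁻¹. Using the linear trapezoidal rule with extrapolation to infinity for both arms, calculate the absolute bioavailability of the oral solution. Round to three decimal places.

F = 0.799

Trapezoidal AUC_0→6.5 (IV):
  [0→2]: (1077.7+614.4)/2 × 2 = 1692.1
  [2→4]: (614.4+350.2)/2 × 2 = 964.6
  [4→5]: (350.2+264.4)/2 × 1 = 307.3
  [5→6.5]: (264.4+173.5)/2 × 1.5 = 328.425
  Sum = 3292.425 µg/L·hr
IV tail: 173.5/0.281 = 617.438; AUC_iv,0→∞ = 3292.425 + 617.438 = 3909.863 µg/L·hr
Trapezoidal AUC_0→8 (oral solution):
  [0→1.5]: (0.0+663.5)/2 × 1.5 = 497.625
  [1.5→2]: (663.5+599.9)/2 × 0.5 = 315.85
  [2→2.5]: (599.9+529.4)/2 × 0.5 = 282.325
  [2.5→6.5]: (529.4+173.8)/2 × 4 = 1406.4
  [6.5→8]: (173.8+114.0)/2 × 1.5 = 215.85
  Sum = 2718.05 µg/L·hr
oral solution tail: 114.0/0.281 = 405.694; AUC_ev,0→∞ = 2718.05 + 405.694 = 3123.744 µg/L·hr
F = (AUC_ev/D_ev)/(AUC_iv/D_iv) = (3123.744/100)/(3909.863/100) = 31.23744/39.09863 = 0.7989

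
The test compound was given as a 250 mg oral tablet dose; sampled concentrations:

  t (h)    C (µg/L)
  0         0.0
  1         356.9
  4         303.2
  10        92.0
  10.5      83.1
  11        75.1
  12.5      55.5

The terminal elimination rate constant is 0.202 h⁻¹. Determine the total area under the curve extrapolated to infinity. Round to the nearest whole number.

AUC = 2810 µg/L·h

Trapezoidal AUC_0→12.5:
  [0→1]: (0.0+356.9)/2 × 1 = 178.45
  [1→4]: (356.9+303.2)/2 × 3 = 990.15
  [4→10]: (303.2+92.0)/2 × 6 = 1185.6
  [10→10.5]: (92.0+83.1)/2 × 0.5 = 43.775
  [10.5→11]: (83.1+75.1)/2 × 0.5 = 39.55
  [11→12.5]: (75.1+55.5)/2 × 1.5 = 97.95
  Sum = 2535.475 µg/L·h
Extrapolated tail: C_last / k_e = 55.5 / 0.202 = 274.752
AUC_0→∞ = 2535.475 + 274.752 = 2810.227 µg/L·h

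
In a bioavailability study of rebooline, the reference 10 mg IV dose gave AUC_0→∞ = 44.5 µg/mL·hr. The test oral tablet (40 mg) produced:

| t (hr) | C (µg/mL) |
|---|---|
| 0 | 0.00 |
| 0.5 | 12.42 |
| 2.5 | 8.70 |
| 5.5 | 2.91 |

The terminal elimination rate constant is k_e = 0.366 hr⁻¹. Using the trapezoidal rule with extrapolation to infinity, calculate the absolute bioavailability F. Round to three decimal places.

F = 0.279

Trapezoidal AUC_0→5.5 (oral tablet):
  [0→0.5]: (0.00+12.42)/2 × 0.5 = 3.105
  [0.5→2.5]: (12.42+8.70)/2 × 2 = 21.12
  [2.5→5.5]: (8.70+2.91)/2 × 3 = 17.415
  Sum = 41.64 µg/mL·hr
Tail: C_last/k_e = 2.91/0.366 = 7.951
AUC_0→∞ (oral tablet) = 41.64 + 7.951 = 49.591 µg/mL·hr
F = (AUC_ev/D_ev)/(AUC_iv/D_iv) = (49.591/40)/(44.5/10) = 1.239775/4.45 = 0.2786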